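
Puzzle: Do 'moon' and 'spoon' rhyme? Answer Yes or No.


Rime (stressed vowel + following sounds) of 'moon': -oon = /uːn/
Rime of 'spoon': -oon = /uːn/
/uːn/ and /uːn/ are the same ending sound, so the words rhyme.

Yes


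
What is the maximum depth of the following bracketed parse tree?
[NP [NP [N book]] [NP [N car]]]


Count bracket nesting levels:
'[' at pos 0: depth = 1
'[' at pos 4: depth = 2
'[' at pos 8: depth = 3
'[' at pos 18: depth = 2
'[' at pos 22: depth = 3
Maximum depth reached: 3

3


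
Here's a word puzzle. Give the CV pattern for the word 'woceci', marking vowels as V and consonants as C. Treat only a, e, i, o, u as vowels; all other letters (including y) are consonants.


Letter mapping: w = C, o = V, c = C, e = V, c = C, i = V.

CVCVCV


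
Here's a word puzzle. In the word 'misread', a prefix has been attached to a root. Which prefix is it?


The word 'misread' = 'mis' (prefix) + 'read' (root). The prefix is 'mis'.

mis


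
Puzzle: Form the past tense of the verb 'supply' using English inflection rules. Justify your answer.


Apply rule: Change -y to -ied. 'supply' becomes 'supplied'.

supplied


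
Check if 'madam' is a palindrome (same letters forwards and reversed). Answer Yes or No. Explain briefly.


Forward: 'madam'
Reversed: 'madam'
They are identical.

Yes


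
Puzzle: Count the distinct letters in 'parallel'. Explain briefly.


Unique letters in 'parallel': {a, e, l, p, r} = 5 distinct letters.

5


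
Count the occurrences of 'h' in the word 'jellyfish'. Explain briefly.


Letter 'h' in 'jellyfish': found at position(s) 9 = 1 occurrence(s).

1


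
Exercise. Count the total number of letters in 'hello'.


Spell out 'hello' and number each letter: h(1), e(2), l(3), l(4), o(5). Total: 5 letters.

5


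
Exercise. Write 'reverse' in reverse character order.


Reverse 'reverse' character by character: 'esrever'.

esrever


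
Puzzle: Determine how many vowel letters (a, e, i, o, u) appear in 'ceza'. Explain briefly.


Vowels in 'ceza': e, a = 2 vowels.

2


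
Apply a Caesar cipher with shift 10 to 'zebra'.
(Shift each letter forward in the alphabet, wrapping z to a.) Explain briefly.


Shift each letter by 10: z -> j, e -> o, b -> l, r -> b, a -> k. Result: 'jolbk'.

jolbk


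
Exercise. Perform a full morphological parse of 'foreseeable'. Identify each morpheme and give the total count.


Step 1: Identify prefix: 'fore' (meaning: before/front)
Step 2: Identify root: 'see'
Step 3: Identify suffix(es): 'able'
Decomposition: fore- (prefix: before/front) + see (root) + -able (suffix: capable of)
Total morphemes: 3

3 morphemes (fore- (prefix: before/front) + see (root) + -able (suffix: capable of))


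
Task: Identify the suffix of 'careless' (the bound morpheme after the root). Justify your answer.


The word 'careless' = 'care' (root) + '-less' (suffix). The suffix is '-less'.

less


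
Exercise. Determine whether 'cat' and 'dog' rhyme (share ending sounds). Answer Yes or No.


Rime (stressed vowel + following sounds) of 'cat': -at = /æt/
Rime of 'dog': -og = /ɒg/
/æt/ and /ɒg/ are different ending sounds, so the words do not rhyme.

No


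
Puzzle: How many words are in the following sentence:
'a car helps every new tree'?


Split into words: a | car | helps | every | new | tree = 6 words.

6


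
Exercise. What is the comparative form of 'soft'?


Apply comparative formation (add -er): 'soft' -> 'softer'.

softer


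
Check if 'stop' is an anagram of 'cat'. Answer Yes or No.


Sorted letters of 'stop': 'opst'
Sorted letters of 'cat': 'act'
They do not match.

No


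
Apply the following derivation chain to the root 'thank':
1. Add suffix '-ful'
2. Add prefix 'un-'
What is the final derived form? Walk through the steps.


Step 1: Add suffix '-ful' to 'thank' = 'thankful'
Step 2: Add prefix 'un-' to 'thankful' = 'unthankful'

unthankful


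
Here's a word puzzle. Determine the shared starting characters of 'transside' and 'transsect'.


Compare from the start: 6 characters match: 'transs'. Mismatch at position 7: 'i' vs 'e'.

transs


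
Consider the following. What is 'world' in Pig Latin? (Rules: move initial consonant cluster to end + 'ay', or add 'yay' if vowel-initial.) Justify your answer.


'world': move consonant cluster 'w' to end and add 'ay': 'orldway'.

orldway


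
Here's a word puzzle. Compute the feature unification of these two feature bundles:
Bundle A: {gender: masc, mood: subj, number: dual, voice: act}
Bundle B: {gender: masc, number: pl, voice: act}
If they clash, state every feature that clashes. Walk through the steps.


Compare features:
gender: A=masc vs B=masc -> unified: masc
mood: A=subj vs B=_ -> unified: subj
number: A=dual vs B=pl -> CLASH
voice: A=act vs B=act -> unified: act
Clash detected on feature 'number' (dual vs pl); unification fails.

CLASH on 'number' (dual vs pl)


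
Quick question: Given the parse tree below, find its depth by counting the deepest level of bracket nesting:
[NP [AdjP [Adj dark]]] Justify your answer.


Count bracket nesting levels:
'[' at pos 0: depth = 1
'[' at pos 4: depth = 2
'[' at pos 10: depth = 3
Maximum depth reached: 3

3


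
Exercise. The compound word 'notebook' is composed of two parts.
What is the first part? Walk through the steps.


Split 'notebook' into 'note' + 'book'. The first part is 'note'.

note


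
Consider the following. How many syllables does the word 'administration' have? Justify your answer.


Break 'administration' into syllables: ad-min-is-tra-tion -> ad | min | is | tra | tion = 5 syllables

5 syllables


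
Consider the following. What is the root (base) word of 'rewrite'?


Remove prefix 're' from 'rewrite' to get root 'write'.

write


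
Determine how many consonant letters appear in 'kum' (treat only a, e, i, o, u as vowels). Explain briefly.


Consonants in 'kum': k, m = 2 consonants.

2


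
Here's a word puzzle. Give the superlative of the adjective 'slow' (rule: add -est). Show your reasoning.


Apply superlative formation (add -est): 'slow' -> 'slowest'.

slowest


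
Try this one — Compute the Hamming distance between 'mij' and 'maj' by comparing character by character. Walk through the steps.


Alignment:
Position 1: 'm' vs 'm' = match
Position 2: 'i' vs 'a' = DIFFER
Position 3: 'j' vs 'j' = match
Total differences: 1

1


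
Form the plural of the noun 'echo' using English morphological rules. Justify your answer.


Apply rule: Add -es (consonant + o). 'echo' becomes 'echoes'.

echoes


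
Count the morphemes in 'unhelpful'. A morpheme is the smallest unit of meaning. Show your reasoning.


Decomposition: un- (prefix) + help (root) + -ful (suffix) = 3 morpheme(s)

3 morphemes


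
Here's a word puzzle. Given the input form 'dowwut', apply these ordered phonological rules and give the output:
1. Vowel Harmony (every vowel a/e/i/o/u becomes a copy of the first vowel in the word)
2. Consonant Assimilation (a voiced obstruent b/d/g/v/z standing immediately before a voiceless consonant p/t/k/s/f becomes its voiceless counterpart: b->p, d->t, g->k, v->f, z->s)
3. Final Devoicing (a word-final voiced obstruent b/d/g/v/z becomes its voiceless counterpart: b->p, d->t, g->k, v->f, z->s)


Starting form: 'dowwut'
Rule 1: Vowel Harmony: all vowels become 'o' (matching first vowel). 'dowwut' -> 'dowwot'
Rule 2: Consonant Assimilation: no voiced obstruent (b/d/g/v/z) stands immediately before a voiceless consonant (p/t/k/s/f). No change.
Rule 3: Final Devoicing: final consonant 't' is not one of the voiced obstruents b/d/g/v/z. No change.
Final form: 'dowwot'

dowwot


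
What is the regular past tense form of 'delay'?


Apply rule: Add -ed. 'delay' becomes 'delayed'.

delayed


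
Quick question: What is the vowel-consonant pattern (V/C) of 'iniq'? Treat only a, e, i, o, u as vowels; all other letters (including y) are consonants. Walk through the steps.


Letter mapping: i = V, n = C, i = V, q = C.

VCVC


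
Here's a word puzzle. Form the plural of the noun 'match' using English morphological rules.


Apply rule: Add -es (sibilant/fricative ending). 'match' becomes 'matches'.

matches


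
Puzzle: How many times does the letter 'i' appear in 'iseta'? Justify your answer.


Letter 'i' in 'iseta': found at position(s) 1 = 1 occurrence(s).

1


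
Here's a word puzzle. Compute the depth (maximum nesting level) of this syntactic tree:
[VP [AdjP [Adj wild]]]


Count bracket nesting levels:
'[' at pos 0: depth = 1
'[' at pos 4: depth = 2
'[' at pos 10: depth = 3
Maximum depth reached: 3

3


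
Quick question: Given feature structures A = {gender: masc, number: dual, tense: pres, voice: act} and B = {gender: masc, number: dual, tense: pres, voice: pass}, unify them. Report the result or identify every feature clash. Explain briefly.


Compare features:
gender: A=masc vs B=masc -> unified: masc
number: A=dual vs B=dual -> unified: dual
tense: A=pres vs B=pres -> unified: pres
voice: A=act vs B=pass -> CLASH
Clash detected on feature 'voice' (act vs pass); unification fails.

CLASH on 'voice' (act vs pass)


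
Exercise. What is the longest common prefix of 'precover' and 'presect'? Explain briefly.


Compare from the start: 3 characters match: 'pre'. Mismatch at position 4: 'c' vs 's'.

pre


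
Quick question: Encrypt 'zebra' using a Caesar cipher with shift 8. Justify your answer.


Shift each letter by 8: z -> h, e -> m, b -> j, r -> z, a -> i. Result: 'hmjzi'.

hmjzi


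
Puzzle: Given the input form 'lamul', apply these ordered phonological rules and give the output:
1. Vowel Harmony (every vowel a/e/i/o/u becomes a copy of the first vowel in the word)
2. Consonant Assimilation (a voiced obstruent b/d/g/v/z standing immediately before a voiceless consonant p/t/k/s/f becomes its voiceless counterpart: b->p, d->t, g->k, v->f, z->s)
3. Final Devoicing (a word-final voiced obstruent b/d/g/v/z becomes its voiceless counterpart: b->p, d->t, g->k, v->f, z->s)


Starting form: 'lamul'
Rule 1: Vowel Harmony: all vowels become 'a' (matching first vowel). 'lamul' -> 'lamal'
Rule 2: Consonant Assimilation: no voiced obstruent (b/d/g/v/z) stands immediately before a voiceless consonant (p/t/k/s/f). No change.
Rule 3: Final Devoicing: final consonant 'l' is not one of the voiced obstruents b/d/g/v/z. No change.
Final form: 'lamal'

lamal


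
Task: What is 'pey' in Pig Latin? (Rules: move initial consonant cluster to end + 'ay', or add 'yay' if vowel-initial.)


'pey': move consonant cluster 'p' to end and add 'ay': 'eypay'.

eypay


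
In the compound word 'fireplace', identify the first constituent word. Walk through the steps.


Split 'fireplace' into 'fire' + 'place'. The first part is 'fire'.

fire


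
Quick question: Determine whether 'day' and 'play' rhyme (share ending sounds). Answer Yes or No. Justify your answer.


Rime (stressed vowel + following sounds) of 'day': -ay = /eɪ/
Rime of 'play': -ay = /eɪ/
/eɪ/ and /eɪ/ are the same ending sound, so the words rhyme.

Yes


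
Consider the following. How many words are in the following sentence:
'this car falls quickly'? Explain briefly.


Split into words: this | car | falls | quickly = 4 words.

4


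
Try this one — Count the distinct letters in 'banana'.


Unique letters in 'banana': {a, b, n} = 3 distinct letters.

3


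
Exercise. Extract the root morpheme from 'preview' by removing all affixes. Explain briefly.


Remove prefix 'pre' from 'preview' to get root 'view'.

view


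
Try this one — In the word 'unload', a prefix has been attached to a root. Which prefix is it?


The word 'unload' = 'un' (prefix) + 'load' (root). The prefix is 'un'.

un


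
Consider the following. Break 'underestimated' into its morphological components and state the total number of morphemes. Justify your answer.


Step 1: Identify prefix: 'under' (meaning: beneath/insufficient)
Step 2: Identify root: 'estimate'
Step 3: Identify suffix(es): 'ed'
Decomposition: under- (prefix: beneath/insufficient) + estimate (root) + -ed (suffix: past)
Total morphemes: 3

3 morphemes (under- (prefix: beneath/insufficient) + estimate (root) + -ed (suffix: past))


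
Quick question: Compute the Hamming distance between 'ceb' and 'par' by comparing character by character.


Alignment:
Position 1: 'c' vs 'p' = DIFFER
Position 2: 'e' vs 'a' = DIFFER
Position 3: 'b' vs 'r' = DIFFER
Total differences: 3

3


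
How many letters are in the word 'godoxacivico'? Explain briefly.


Spell out 'godoxacivico' and number each letter: g(1), o(2), d(3), o(4), x(5), a(6), c(7), i(8), v(9), i(10), c(11), o(12). Total: 12 letters.

12


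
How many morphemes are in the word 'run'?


Decomposition: run (free morpheme) = 1 morpheme(s)

1 morphemes


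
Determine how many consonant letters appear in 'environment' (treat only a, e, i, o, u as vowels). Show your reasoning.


Consonants in 'environment': n, v, r, n, m, n, t = 7 consonants.

7


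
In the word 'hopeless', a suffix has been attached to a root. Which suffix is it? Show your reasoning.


The word 'hopeless' = 'hope' (root) + '-less' (suffix). The suffix is '-less'.

less


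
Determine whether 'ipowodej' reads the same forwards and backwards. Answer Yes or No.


Forward: 'ipowodej'
Reversed: 'jedowopi'
They differ.

No


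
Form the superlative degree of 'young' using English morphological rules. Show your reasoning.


Apply superlative formation (add -est): 'young' -> 'youngest'.

youngest


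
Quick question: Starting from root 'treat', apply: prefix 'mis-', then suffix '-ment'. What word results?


Step 1: Add prefix 'mis-' to 'treat' = 'mistreat'
Step 2: Add suffix '-ment' to 'mistreat' = 'mistreatment'

mistreatment


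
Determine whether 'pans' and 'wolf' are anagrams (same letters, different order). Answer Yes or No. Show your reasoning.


Sorted letters of 'pans': 'anps'
Sorted letters of 'wolf': 'flow'
They do not match.

No


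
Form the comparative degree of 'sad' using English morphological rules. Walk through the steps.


Apply comparative formation (double final consonant, add -er): 'sad' -> 'sadder'.

sadder


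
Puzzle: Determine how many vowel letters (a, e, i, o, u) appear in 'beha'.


Vowels in 'beha': e, a = 2 vowels.

2


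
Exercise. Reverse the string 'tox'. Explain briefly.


Reverse 'tox' character by character: 'xot'.

xot


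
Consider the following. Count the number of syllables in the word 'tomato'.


Break 'tomato' into syllables: to-ma-to -> to | ma | to = 3 syllables

3 syllables


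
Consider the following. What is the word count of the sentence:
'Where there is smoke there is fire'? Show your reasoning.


Split into words: Where | there | is | smoke | there | is | fire = 7 words.

7


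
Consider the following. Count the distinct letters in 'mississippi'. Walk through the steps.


Unique letters in 'mississippi': {i, m, p, s} = 4 distinct letters.

4


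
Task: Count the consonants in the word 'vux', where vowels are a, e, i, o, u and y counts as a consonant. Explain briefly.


Consonants in 'vux': v, x = 2 consonants.

2


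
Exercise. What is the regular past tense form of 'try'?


Apply rule: Change -y to -ied. 'try' becomes 'tried'.

tried


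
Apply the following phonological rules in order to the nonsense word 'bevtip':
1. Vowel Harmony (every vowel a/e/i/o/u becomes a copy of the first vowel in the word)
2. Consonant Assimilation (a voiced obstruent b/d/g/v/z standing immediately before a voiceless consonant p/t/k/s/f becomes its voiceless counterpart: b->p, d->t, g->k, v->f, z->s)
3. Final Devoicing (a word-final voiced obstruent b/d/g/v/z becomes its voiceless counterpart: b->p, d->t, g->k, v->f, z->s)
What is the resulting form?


Starting form: 'bevtip'
Rule 1: Vowel Harmony: all vowels become 'e' (matching first vowel). 'bevtip' -> 'bevtep'
Rule 2: Consonant Assimilation: voiced obstruent before voiceless consonant becomes voiceless ('vt' -> 'ft'). 'bevtep' -> 'beftep'
Rule 3: Final Devoicing: final consonant 'p' is not one of the voiced obstruents b/d/g/v/z. No change.
Final form: 'beftep'

beftep


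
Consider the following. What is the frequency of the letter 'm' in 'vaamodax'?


Letter 'm' in 'vaamodax': found at position(s) 4 = 1 occurrence(s).

1


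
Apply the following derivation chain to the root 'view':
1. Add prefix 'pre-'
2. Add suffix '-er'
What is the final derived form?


Step 1: Add prefix 'pre-' to 'view' = 'preview'
Step 2: Add suffix '-er' to 'preview' = 'previewer'

previewer


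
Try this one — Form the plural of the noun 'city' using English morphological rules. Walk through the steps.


Apply rule: Change -y to -ies (consonant + y). 'city' becomes 'cities'.

cities


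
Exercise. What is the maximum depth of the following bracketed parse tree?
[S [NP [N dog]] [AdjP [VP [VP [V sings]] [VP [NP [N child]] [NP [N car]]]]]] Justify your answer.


Count bracket nesting levels:
'[' at pos 0: depth = 1
'[' at pos 3: depth = 2
'[' at pos 7: depth = 3
'[' at pos 16: depth = 2
'[' at pos 22: depth = 3
'[' at pos 26: depth = 4
'[' at pos 30: depth = 5
'[' at pos 41: depth = 4
'[' at pos 45: depth = 5
'[' at pos 49: depth = 6
'[' at pos 60: depth = 5
'[' at pos 64: depth = 6
Maximum depth reached: 6

6


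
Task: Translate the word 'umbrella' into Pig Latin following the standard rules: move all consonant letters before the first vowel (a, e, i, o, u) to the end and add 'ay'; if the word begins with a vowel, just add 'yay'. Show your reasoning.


'umbrella' starts with a vowel, so add 'yay': 'umbrellayay'.

umbrellayay


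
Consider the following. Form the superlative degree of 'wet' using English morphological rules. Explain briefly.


Apply superlative formation (double final consonant, add -est): 'wet' -> 'wettest'.

wettest


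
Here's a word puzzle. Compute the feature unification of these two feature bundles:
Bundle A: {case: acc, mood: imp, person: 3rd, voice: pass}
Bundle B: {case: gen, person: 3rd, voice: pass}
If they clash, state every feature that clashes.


Compare features:
case: A=acc vs B=gen -> CLASH
mood: A=imp vs B=_ -> unified: imp
person: A=3rd vs B=3rd -> unified: 3rd
voice: A=pass vs B=pass -> unified: pass
Clash detected on feature 'case' (acc vs gen); unification fails.

CLASH on 'case' (acc vs gen)


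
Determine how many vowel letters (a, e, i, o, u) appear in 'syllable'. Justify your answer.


Vowels in 'syllable': a, e = 2 vowels.

2


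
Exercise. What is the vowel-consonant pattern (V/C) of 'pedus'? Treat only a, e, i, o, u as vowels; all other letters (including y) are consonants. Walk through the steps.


Letter mapping: p = C, e = V, d = C, u = V, s = C.

CVCVC


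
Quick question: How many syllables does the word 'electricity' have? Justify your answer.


Break 'electricity' into syllables: e-lec-tric-i-ty -> e | lec | tric | i | ty = 5 syllables

5 syllables


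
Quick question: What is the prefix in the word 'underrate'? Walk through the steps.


The word 'underrate' = 'under' (prefix) + 'rate' (root). The prefix is 'under'.

under


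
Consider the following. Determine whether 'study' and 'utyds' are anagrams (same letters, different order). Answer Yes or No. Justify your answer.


Sorted letters of 'study': 'dstuy'
Sorted letters of 'utyds': 'dstuy'
They match.

Yes


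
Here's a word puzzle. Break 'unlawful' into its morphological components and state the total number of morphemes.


Step 1: Identify prefix: 'un' (meaning: not/reverse)
Step 2: Identify root: 'law'
Step 3: Identify suffix(es): 'ful'
Decomposition: un- (prefix: not/reverse) + law (root) + -ful (suffix: full of)
Total morphemes: 3

3 morphemes (un- (prefix: not/reverse) + law (root) + -ful (suffix: full of))


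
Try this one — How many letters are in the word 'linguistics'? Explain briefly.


Spell out 'linguistics' and number each letter: l(1), i(2), n(3), g(4), u(5), i(6), s(7), t(8), i(9), c(10), s(11). Total: 11 letters.

11


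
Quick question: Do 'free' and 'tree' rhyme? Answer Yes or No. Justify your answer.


Rime (stressed vowel + following sounds) of 'free': -ee = /iː/
Rime of 'tree': -ee = /iː/
/iː/ and /iː/ are the same ending sound, so the words rhyme.

Yes


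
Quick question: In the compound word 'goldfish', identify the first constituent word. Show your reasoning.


Split 'goldfish' into 'gold' + 'fish'. The first part is 'gold'.

gold


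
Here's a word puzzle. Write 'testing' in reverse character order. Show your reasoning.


Reverse 'testing' character by character: 'gnitset'.

gnitset


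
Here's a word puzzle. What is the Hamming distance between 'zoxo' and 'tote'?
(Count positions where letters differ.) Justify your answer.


Alignment:
Position 1: 'z' vs 't' = DIFFER
Position 2: 'o' vs 'o' = match
Position 3: 'x' vs 't' = DIFFER
Position 4: 'o' vs 'e' = DIFFER
Total differences: 3

3


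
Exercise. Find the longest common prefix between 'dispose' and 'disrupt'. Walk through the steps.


Compare from the start: 3 characters match: 'dis'. Mismatch at position 4: 'p' vs 'r'.

dis


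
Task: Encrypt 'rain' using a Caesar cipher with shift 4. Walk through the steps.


Shift each letter by 4: r -> v, a -> e, i -> m, n -> r. Result: 'vemr'.

vemr


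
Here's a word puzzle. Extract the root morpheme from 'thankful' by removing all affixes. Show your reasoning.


Remove suffix '-ful' from 'thankful' to get root 'thank'.

thank


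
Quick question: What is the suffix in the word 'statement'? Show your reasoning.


The word 'statement' = 'state' (root) + '-ment' (suffix). The suffix is '-ment'.

ment


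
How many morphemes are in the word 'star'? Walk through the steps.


Decomposition: star (free morpheme) = 1 morpheme(s)

1 morphemes


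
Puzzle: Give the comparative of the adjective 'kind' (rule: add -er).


Apply comparative formation (add -er): 'kind' -> 'kinder'.

kinder


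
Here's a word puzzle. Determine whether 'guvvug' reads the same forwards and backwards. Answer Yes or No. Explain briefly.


Forward: 'guvvug'
Reversed: 'guvvug'
They are identical.

Yes


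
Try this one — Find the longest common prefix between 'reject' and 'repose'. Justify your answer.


Compare from the start: 2 characters match: 're'. Mismatch at position 3: 'j' vs 'p'.

re


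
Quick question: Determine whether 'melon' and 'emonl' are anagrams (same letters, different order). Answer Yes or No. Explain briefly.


Sorted letters of 'melon': 'elmno'
Sorted letters of 'emonl': 'elmno'
They match.

Yes


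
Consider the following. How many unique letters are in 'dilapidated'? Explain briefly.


Unique letters in 'dilapidated': {a, d, e, i, l, p, t} = 7 distinct letters.

7


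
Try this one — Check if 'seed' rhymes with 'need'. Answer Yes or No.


Rime (stressed vowel + following sounds) of 'seed': -eed = /iːd/
Rime of 'need': -eed = /iːd/
/iːd/ and /iːd/ are the same ending sound, so the words rhyme.

Yes


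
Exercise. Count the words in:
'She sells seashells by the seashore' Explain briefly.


Split into words: She | sells | seashells | by | the | seashore = 6 words.

6


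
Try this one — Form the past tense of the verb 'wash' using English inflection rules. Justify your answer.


Apply rule: Add -ed. 'wash' becomes 'washed'.

washed


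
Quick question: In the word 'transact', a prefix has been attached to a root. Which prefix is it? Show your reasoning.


The word 'transact' = 'trans' (prefix) + 'act' (root). The prefix is 'trans'.

trans


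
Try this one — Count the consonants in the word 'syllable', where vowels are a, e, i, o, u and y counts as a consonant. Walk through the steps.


Consonants in 'syllable': s, y, l, l, b, l = 6 consonants.

6


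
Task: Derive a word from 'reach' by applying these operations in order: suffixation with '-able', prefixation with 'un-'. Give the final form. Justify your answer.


Step 1: Add suffix '-able' to 'reach' = 'reachable'
Step 2: Add prefix 'un-' to 'reachable' = 'unreachable'

unreachable


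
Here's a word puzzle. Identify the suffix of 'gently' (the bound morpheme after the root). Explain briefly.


The word 'gently' = 'gentle' (root) + '-ly' (suffix). The suffix is '-ly'.

ly


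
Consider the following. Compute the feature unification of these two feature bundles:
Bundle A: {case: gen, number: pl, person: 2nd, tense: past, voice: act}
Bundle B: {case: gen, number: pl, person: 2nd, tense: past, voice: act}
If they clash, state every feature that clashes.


Compare features:
case: A=gen vs B=gen -> unified: gen
number: A=pl vs B=pl -> unified: pl
person: A=2nd vs B=2nd -> unified: 2nd
tense: A=past vs B=past -> unified: past
voice: A=act vs B=act -> unified: act
No clashes found.

Unified: {case: gen, number: pl, person: 2nd, tense: past, voice: act}


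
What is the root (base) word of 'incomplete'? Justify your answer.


Remove prefix 'in' from 'incomplete' to get root 'complete'.

complete


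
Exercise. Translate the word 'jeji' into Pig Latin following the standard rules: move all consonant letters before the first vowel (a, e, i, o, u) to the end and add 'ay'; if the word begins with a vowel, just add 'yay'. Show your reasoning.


'jeji': move consonant cluster 'j' to end and add 'ay': 'ejijay'.

ejijay


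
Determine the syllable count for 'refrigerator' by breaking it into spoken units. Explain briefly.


Break 'refrigerator' into syllables: re-frig-er-a-tor -> re | frig | er | a | tor = 5 syllables

5 syllables


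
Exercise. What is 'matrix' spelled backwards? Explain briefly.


Reverse 'matrix' character by character: 'xirtam'.

xirtam


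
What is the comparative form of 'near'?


Apply comparative formation (add -er): 'near' -> 'nearer'.

nearer


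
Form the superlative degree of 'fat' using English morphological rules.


Apply superlative formation (double final consonant, add -est): 'fat' -> 'fattest'.

fattest


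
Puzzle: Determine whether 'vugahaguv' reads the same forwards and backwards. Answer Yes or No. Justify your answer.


Forward: 'vugahaguv'
Reversed: 'vugahaguv'
They are identical.

Yes


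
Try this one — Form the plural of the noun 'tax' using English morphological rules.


Apply rule: Add -es (sibilant/fricative ending). 'tax' becomes 'taxes'.

taxes


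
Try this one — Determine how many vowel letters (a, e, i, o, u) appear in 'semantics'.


Vowels in 'semantics': e, a, i = 3 vowels.

3


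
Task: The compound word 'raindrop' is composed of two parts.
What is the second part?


Split 'raindrop' into 'rain' + 'drop'. The second part is 'drop'.

drop


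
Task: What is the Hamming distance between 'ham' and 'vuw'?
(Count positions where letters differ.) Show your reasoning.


Alignment:
Position 1: 'h' vs 'v' = DIFFER
Position 2: 'a' vs 'u' = DIFFER
Position 3: 'm' vs 'w' = DIFFER
Total differences: 3

3


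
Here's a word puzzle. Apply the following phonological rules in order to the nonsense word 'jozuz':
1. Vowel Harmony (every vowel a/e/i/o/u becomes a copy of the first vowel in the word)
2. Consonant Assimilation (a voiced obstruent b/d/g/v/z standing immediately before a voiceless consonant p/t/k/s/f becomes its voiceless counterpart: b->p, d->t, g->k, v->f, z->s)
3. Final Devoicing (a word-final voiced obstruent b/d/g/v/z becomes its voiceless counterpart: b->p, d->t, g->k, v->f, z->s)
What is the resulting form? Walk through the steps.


Starting form: 'jozuz'
Rule 1: Vowel Harmony: all vowels become 'o' (matching first vowel). 'jozuz' -> 'jozoz'
Rule 2: Consonant Assimilation: no voiced obstruent (b/d/g/v/z) stands immediately before a voiceless consonant (p/t/k/s/f). No change.
Rule 3: Final Devoicing: word-final voiced obstruent 'z' becomes voiceless 's'. 'jozoz' -> 'jozos'
Final form: 'jozos'

jozos


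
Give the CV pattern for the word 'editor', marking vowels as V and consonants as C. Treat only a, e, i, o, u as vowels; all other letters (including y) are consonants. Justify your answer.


Letter mapping: e = V, d = C, i = V, t = C, o = V, r = C.

VCVCVC


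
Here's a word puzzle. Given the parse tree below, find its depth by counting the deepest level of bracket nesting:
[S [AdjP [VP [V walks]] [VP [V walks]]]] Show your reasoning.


Count bracket nesting levels:
'[' at pos 0: depth = 1
'[' at pos 3: depth = 2
'[' at pos 9: depth = 3
'[' at pos 13: depth = 4
'[' at pos 24: depth = 3
'[' at pos 28: depth = 4
Maximum depth reached: 4

4


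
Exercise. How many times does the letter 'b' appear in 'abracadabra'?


Letter 'b' in 'abracadabra': found at position(s) 2, 9 = 2 occurrence(s).

2


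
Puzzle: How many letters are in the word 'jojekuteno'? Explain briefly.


Spell out 'jojekuteno' and number each letter: j(1), o(2), j(3), e(4), k(5), u(6), t(7), e(8), n(9), o(10). Total: 10 letters.

10


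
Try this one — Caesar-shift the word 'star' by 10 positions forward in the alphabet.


Shift each letter by 10: s -> c, t -> d, a -> k, r -> b. Result: 'cdkb'.

cdkb


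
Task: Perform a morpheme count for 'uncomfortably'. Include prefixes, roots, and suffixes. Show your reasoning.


Decomposition: un- (prefix) + comfort (root) + -able (suffix) + -ly (suffix) = 4 morpheme(s)

4 morphemes


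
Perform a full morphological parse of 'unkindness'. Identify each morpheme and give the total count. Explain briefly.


Step 1: Identify prefix: 'un' (meaning: not/reverse)
Step 2: Identify root: 'kind'
Step 3: Identify suffix(es): 'ness'
Decomposition: un- (prefix: not/reverse) + kind (root) + -ness (suffix: state of)
Total morphemes: 3

3 morphemes (un- (prefix: not/reverse) + kind (root) + -ness (suffix: state of))


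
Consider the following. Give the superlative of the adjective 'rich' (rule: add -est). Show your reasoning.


Apply superlative formation (add -est): 'rich' -> 'richest'.

richest


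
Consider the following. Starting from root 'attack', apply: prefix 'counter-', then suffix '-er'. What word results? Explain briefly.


Step 1: Add prefix 'counter-' to 'attack' = 'counterattack'
Step 2: Add suffix '-er' to 'counterattack' = 'counterattacker'

counterattacker


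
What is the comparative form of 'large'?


Apply comparative formation (ends in e: add -r): 'large' -> 'larger'.

larger


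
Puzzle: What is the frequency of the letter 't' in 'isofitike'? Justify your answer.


Letter 't' in 'isofitike': found at position(s) 6 = 1 occurrence(s).

1


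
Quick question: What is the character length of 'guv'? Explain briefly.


Spell out 'guv' and number each letter: g(1), u(2), v(3). Total: 3 letters.

3


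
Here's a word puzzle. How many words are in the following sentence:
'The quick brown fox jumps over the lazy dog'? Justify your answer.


Split into words: The | quick | brown | fox | jumps | over | the | lazy | dog = 9 words.

9


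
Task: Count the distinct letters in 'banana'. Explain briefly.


Unique letters in 'banana': {a, b, n} = 3 distinct letters.

3


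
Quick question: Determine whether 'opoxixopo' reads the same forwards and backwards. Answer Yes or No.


Forward: 'opoxixopo'
Reversed: 'opoxixopo'
They are identical.

Yes


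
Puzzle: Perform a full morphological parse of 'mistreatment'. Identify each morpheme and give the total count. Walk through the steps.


Step 1: Identify prefix: 'mis' (meaning: wrongly)
Step 2: Identify root: 'treat'
Step 3: Identify suffix(es): 'ment'
Decomposition: mis- (prefix: wrongly) + treat (root) + -ment (suffix: action/result)
Total morphemes: 3

3 morphemes (mis- (prefix: wrongly) + treat (root) + -ment (suffix: action/result))


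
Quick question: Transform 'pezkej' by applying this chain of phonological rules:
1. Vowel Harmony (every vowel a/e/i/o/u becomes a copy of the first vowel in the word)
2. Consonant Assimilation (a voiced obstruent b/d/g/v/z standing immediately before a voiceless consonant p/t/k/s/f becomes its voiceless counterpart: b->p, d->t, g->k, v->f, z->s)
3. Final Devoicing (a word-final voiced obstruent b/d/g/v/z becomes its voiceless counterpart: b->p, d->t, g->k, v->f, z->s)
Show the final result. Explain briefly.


Starting form: 'pezkej'
Rule 1: Vowel Harmony: all vowels already match. No change.
Rule 2: Consonant Assimilation: voiced obstruent before voiceless consonant becomes voiceless ('zk' -> 'sk'). 'pezkej' -> 'peskej'
Rule 3: Final Devoicing: final consonant 'j' is not one of the voiced obstruents b/d/g/v/z. No change.
Final form: 'peskej'

peskej


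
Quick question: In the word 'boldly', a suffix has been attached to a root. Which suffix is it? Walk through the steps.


The word 'boldly' = 'bold' (root) + '-ly' (suffix). The suffix is '-ly'.

ly


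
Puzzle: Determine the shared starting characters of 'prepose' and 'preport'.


Compare from the start: 5 characters match: 'prepo'. Mismatch at position 6: 's' vs 'r'.

prepo


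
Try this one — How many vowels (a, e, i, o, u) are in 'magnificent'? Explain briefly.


Vowels in 'magnificent': a, i, i, e = 4 vowels.

4


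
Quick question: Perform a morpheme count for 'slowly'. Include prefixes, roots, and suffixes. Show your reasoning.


Decomposition: slow (root) + -ly (suffix) = 2 morpheme(s)

2 morphemes


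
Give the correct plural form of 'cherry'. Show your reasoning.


Apply rule: Change -y to -ies (consonant + y). 'cherry' becomes 'cherries'.

cherries


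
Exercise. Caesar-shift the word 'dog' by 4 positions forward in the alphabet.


Shift each letter by 4: d -> h, o -> s, g -> k. Result: 'hsk'.

hsk


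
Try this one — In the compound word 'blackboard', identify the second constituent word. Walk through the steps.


Split 'blackboard' into 'black' + 'board'. The second part is 'board'.

board


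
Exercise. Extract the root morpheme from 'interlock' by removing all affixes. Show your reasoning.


Remove prefix 'inter' from 'interlock' to get root 'lock'.

lock


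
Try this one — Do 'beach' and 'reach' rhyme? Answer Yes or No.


Rime (stressed vowel + following sounds) of 'beach': -each = /iːtʃ/
Rime of 'reach': -each = /iːtʃ/
/iːtʃ/ and /iːtʃ/ are the same ending sound, so the words rhyme.

Yes


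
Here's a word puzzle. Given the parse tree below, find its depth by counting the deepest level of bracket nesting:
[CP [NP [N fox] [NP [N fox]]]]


Count bracket nesting levels:
'[' at pos 0: depth = 1
'[' at pos 4: depth = 2
'[' at pos 8: depth = 3
'[' at pos 16: depth = 3
'[' at pos 20: depth = 4
Maximum depth reached: 4

4


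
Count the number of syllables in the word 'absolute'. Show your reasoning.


Break 'absolute' into syllables: ab-so-lute -> ab | so | lute = 3 syllables

3 syllables


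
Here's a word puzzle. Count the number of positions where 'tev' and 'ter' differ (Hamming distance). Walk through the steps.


Alignment:
Position 1: 't' vs 't' = match
Position 2: 'e' vs 'e' = match
Position 3: 'v' vs 'r' = DIFFER
Total differences: 1

1


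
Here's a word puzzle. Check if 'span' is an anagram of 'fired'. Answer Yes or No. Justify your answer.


Sorted letters of 'span': 'anps'
Sorted letters of 'fired': 'defir'
They do not match.

No


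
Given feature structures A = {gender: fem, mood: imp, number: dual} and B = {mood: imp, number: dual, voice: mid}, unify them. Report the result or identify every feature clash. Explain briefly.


Compare features:
gender: A=fem vs B=_ -> unified: fem
mood: A=imp vs B=imp -> unified: imp
number: A=dual vs B=dual -> unified: dual
voice: A=_ vs B=mid -> unified: mid
No clashes found.

Unified: {gender: fem, mood: imp, number: dual, voice: mid}


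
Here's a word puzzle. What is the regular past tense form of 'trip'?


Apply rule: Double final consonant and add -ed. 'trip' becomes 'tripped'.

tripped


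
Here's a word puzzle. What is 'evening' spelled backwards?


Reverse 'evening' character by character: 'gnineve'.

gnineve


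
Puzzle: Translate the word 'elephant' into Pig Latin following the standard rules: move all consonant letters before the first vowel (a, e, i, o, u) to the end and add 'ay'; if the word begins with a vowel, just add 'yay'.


'elephant' starts with a vowel, so add 'yay': 'elephantyay'.

elephantyay


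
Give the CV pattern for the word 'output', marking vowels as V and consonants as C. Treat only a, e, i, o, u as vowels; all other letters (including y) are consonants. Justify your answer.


Letter mapping: o = V, u = V, t = C, p = C, u = V, t = C.

VVCCVC


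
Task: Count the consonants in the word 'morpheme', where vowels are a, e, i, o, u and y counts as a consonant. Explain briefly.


Consonants in 'morpheme': m, r, p, h, m = 5 consonants.

5


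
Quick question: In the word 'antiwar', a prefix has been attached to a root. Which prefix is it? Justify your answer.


The word 'antiwar' = 'anti' (prefix) + 'war' (root). The prefix is 'anti'.

anti


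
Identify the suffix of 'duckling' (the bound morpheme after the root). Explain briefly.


The word 'duckling' = 'duck' (root) + '-ling' (suffix). The suffix is '-ling'.

ling


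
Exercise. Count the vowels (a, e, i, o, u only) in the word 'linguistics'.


Vowels in 'linguistics': i, u, i, i = 4 vowels.

4


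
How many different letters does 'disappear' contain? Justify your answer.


Unique letters in 'disappear': {a, d, e, i, p, r, s} = 7 distinct letters.

7


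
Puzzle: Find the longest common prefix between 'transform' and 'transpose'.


Compare from the start: 5 characters match: 'trans'. Mismatch at position 6: 'f' vs 'p'.

trans


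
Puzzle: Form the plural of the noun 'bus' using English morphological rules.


Apply rule: Add -es (sibilant/fricative ending). 'bus' becomes 'buses'.

buses


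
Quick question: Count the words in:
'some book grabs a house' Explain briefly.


Split into words: some | book | grabs | a | house = 5 words.

5


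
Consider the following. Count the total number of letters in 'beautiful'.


Spell out 'beautiful' and number each letter: b(1), e(2), a(3), u(4), t(5), i(6), f(7), u(8), l(9). Total: 9 letters.

9


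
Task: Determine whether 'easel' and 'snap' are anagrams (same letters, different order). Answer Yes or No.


Sorted letters of 'easel': 'aeels'
Sorted letters of 'snap': 'anps'
They do not match.

No


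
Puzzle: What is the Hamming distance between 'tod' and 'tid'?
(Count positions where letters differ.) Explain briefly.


Alignment:
Position 1: 't' vs 't' = match
Position 2: 'o' vs 'i' = DIFFER
Position 3: 'd' vs 'd' = match
Total differences: 1

1


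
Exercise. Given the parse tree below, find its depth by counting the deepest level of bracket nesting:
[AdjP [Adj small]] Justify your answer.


Count bracket nesting levels:
'[' at pos 0: depth = 1
'[' at pos 6: depth = 2
Maximum depth reached: 2

2


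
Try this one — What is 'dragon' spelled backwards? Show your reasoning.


Reverse 'dragon' character by character: 'nogard'.

nogard


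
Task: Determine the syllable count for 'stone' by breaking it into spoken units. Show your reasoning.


Break 'stone' into syllables: stone -> stone = 1 syllable

1 syllable


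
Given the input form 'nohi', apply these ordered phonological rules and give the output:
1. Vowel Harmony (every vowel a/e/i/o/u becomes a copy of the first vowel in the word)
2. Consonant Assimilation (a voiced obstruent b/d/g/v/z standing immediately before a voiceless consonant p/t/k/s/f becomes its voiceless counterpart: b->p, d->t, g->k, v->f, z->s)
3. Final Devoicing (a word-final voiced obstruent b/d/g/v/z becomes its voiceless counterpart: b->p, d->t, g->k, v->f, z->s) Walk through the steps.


Starting form: 'nohi'
Rule 1: Vowel Harmony: all vowels become 'o' (matching first vowel). 'nohi' -> 'noho'
Rule 2: Consonant Assimilation: no voiced obstruent (b/d/g/v/z) stands immediately before a voiceless consonant (p/t/k/s/f). No change.
Rule 3: Final Devoicing: the word ends in the vowel 'o', not a consonant. No change.
Final form: 'noho'

noho
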